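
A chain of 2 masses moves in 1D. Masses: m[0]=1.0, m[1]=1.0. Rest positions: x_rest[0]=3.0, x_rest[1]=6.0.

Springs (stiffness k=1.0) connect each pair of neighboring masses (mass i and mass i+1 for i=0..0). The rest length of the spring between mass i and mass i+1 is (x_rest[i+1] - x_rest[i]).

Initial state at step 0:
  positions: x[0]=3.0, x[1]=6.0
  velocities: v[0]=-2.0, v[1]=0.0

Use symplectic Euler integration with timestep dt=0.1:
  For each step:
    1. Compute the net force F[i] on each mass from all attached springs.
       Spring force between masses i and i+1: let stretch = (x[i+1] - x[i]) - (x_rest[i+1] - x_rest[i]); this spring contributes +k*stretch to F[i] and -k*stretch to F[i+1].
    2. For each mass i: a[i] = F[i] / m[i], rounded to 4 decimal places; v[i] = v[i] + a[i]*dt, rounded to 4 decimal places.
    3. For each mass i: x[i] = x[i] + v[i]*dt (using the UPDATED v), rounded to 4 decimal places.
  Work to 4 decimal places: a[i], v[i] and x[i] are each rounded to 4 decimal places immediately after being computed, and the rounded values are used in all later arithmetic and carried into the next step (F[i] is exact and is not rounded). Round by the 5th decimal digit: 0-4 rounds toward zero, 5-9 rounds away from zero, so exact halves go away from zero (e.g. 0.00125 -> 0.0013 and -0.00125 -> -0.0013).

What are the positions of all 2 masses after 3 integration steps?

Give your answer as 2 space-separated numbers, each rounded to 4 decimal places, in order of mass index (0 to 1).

Step 0: x=[3.0000 6.0000] v=[-2.0000 0.0000]
Step 1: x=[2.8000 6.0000] v=[-2.0000 0.0000]
Step 2: x=[2.6020 5.9980] v=[-1.9800 -0.0200]
Step 3: x=[2.4080 5.9920] v=[-1.9404 -0.0596]

Answer: 2.4080 5.9920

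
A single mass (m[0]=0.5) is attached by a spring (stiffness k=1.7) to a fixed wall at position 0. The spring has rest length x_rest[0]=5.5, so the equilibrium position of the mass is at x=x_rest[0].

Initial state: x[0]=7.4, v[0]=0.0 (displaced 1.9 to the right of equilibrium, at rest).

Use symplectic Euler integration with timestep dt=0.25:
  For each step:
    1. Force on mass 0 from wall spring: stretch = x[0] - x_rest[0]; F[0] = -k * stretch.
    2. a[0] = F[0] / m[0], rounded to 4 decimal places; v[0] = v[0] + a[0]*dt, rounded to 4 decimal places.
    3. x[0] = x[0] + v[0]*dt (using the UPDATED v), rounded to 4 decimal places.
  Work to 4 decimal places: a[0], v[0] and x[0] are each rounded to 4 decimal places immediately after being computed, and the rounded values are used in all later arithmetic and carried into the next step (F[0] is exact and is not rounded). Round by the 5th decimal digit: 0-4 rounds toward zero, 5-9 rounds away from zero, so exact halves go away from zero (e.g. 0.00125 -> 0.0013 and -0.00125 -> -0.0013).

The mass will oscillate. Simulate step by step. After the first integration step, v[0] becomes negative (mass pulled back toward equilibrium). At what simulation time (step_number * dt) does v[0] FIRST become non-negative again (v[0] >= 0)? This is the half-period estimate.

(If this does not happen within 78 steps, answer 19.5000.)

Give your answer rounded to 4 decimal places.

Answer: 1.7500

Derivation:
Step 0: x=[7.4000] v=[0.0000]
Step 1: x=[6.9963] v=[-1.6150]
Step 2: x=[6.2746] v=[-2.8869]
Step 3: x=[5.3883] v=[-3.5453]
Step 4: x=[4.5257] v=[-3.4504]
Step 5: x=[3.8701] v=[-2.6223]
Step 6: x=[3.5609] v=[-1.2369]
Step 7: x=[3.6637] v=[0.4113]
First v>=0 after going negative at step 7, time=1.7500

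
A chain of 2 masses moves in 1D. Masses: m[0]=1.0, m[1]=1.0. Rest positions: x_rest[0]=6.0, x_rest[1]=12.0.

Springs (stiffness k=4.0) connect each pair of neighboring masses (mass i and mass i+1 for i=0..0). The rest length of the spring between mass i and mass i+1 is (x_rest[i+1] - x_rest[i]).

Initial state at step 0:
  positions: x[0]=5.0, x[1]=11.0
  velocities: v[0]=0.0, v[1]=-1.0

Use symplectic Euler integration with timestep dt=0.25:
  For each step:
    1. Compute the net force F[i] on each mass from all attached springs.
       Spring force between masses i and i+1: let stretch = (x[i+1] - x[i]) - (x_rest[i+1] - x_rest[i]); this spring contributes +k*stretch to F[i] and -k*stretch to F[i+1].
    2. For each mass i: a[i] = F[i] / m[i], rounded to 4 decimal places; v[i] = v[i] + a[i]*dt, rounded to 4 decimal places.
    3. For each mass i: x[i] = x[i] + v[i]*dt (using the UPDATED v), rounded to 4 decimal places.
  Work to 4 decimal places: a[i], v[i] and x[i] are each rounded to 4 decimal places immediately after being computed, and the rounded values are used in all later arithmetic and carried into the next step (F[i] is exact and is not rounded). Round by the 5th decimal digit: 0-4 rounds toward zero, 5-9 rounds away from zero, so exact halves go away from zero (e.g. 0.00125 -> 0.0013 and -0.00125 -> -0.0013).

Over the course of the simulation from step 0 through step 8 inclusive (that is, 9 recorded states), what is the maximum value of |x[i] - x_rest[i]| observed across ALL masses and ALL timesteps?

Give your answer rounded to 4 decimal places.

Answer: 2.0907

Derivation:
Step 0: x=[5.0000 11.0000] v=[0.0000 -1.0000]
Step 1: x=[5.0000 10.7500] v=[0.0000 -1.0000]
Step 2: x=[4.9375 10.5625] v=[-0.2500 -0.7500]
Step 3: x=[4.7813 10.4688] v=[-0.6250 -0.3750]
Step 4: x=[4.5469 10.4532] v=[-0.9375 -0.0625]
Step 5: x=[4.2891 10.4610] v=[-1.0312 0.0312]
Step 6: x=[4.0743 10.4258] v=[-0.8593 -0.1407]
Step 7: x=[3.9474 10.3028] v=[-0.5078 -0.4922]
Step 8: x=[3.9093 10.0909] v=[-0.1524 -0.8476]
Max displacement = 2.0907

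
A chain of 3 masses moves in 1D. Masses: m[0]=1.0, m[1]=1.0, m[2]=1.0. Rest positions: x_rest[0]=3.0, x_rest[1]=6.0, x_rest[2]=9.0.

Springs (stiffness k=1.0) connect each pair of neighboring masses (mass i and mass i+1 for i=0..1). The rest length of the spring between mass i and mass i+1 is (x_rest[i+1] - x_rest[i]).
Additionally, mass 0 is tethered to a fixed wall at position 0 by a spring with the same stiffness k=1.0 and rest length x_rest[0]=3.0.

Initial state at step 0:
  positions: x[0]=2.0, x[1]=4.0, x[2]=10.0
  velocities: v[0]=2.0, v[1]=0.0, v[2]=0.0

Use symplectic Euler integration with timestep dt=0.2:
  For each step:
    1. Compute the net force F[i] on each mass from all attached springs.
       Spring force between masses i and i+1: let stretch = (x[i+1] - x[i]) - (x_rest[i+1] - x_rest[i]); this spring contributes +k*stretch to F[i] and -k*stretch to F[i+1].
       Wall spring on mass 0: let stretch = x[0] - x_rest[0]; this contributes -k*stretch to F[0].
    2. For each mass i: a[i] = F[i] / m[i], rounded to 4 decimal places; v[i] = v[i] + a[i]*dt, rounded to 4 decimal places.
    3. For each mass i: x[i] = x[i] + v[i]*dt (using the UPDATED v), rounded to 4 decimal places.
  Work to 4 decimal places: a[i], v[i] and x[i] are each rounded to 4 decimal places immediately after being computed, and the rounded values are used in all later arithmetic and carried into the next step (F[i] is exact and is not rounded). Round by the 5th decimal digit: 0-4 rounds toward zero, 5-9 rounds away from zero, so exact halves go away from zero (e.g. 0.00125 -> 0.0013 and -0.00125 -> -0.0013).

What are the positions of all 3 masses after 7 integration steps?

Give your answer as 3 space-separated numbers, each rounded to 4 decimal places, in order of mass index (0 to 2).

Answer: 3.9498 7.2785 7.8962

Derivation:
Step 0: x=[2.0000 4.0000 10.0000] v=[2.0000 0.0000 0.0000]
Step 1: x=[2.4000 4.1600 9.8800] v=[2.0000 0.8000 -0.6000]
Step 2: x=[2.7744 4.4784 9.6512] v=[1.8720 1.5920 -1.1440]
Step 3: x=[3.1060 4.9356 9.3355] v=[1.6579 2.2858 -1.5786]
Step 4: x=[3.3865 5.4956 8.9638] v=[1.4026 2.7999 -1.8586]
Step 5: x=[3.6159 6.1099 8.5734] v=[1.1471 3.0717 -1.9522]
Step 6: x=[3.8004 6.7230 8.2044] v=[0.9227 3.0656 -1.8449]
Step 7: x=[3.9498 7.2785 7.8962] v=[0.7471 2.7774 -1.5412]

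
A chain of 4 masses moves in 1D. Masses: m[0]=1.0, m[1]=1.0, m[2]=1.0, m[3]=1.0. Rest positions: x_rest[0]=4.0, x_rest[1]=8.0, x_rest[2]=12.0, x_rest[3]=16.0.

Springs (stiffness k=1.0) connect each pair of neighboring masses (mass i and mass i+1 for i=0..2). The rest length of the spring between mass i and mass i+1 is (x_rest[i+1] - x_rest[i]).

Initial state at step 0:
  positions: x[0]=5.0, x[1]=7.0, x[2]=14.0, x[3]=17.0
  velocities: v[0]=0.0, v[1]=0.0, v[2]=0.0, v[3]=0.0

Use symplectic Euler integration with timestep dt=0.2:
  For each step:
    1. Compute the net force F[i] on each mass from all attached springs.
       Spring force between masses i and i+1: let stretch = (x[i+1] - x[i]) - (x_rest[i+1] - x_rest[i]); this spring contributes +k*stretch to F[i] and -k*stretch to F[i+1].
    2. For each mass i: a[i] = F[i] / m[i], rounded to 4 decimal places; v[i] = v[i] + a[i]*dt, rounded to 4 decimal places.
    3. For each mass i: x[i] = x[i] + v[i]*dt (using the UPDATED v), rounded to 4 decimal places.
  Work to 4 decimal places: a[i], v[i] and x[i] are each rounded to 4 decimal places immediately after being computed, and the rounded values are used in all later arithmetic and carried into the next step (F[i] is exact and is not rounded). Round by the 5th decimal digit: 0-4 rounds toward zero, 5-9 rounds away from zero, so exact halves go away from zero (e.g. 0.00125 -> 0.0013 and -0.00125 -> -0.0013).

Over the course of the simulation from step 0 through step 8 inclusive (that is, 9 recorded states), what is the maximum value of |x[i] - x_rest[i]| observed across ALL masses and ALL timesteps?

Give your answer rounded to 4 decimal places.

Answer: 2.1825

Derivation:
Step 0: x=[5.0000 7.0000 14.0000 17.0000] v=[0.0000 0.0000 0.0000 0.0000]
Step 1: x=[4.9200 7.2000 13.8400 17.0400] v=[-0.4000 1.0000 -0.8000 0.2000]
Step 2: x=[4.7712 7.5744 13.5424 17.1120] v=[-0.7440 1.8720 -1.4880 0.3600]
Step 3: x=[4.5745 8.0754 13.1489 17.2012] v=[-0.9834 2.5050 -1.9677 0.4461]
Step 4: x=[4.3579 8.6393 12.7145 17.2883] v=[-1.0832 2.8195 -2.1719 0.4356]
Step 5: x=[4.1525 9.1950 12.3001 17.3525] v=[-1.0269 2.7783 -2.0722 0.3208]
Step 6: x=[3.9888 9.6732 11.9636 17.3746] v=[-0.8184 2.3908 -1.6827 0.1103]
Step 7: x=[3.8925 10.0156 11.7519 17.3402] v=[-0.4815 1.7120 -1.0586 -0.1719]
Step 8: x=[3.8811 10.1825 11.6943 17.2423] v=[-0.0569 0.8346 -0.2882 -0.4896]
Max displacement = 2.1825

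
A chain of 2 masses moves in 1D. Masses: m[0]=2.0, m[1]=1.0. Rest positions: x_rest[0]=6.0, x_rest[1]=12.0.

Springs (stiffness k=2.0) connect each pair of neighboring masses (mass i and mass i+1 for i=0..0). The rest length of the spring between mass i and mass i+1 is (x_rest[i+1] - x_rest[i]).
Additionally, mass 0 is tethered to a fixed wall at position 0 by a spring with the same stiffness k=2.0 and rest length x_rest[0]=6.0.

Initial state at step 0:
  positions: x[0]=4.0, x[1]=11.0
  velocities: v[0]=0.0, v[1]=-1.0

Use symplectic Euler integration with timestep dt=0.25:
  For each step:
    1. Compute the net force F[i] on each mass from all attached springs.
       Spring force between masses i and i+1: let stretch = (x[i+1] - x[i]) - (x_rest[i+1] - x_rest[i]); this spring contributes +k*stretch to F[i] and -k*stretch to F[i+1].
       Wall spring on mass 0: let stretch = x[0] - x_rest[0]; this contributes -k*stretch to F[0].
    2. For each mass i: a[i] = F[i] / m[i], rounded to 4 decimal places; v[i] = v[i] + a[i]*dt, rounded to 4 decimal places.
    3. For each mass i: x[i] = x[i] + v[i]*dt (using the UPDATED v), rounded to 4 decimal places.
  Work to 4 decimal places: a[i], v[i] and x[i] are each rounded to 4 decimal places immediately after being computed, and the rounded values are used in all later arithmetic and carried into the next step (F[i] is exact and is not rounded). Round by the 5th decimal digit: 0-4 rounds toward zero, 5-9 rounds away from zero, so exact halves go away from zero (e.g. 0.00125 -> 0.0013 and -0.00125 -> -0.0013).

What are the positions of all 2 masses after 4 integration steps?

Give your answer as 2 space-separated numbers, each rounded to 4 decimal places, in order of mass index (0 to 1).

Step 0: x=[4.0000 11.0000] v=[0.0000 -1.0000]
Step 1: x=[4.1875 10.6250] v=[0.7500 -1.5000]
Step 2: x=[4.5156 10.1953] v=[1.3125 -1.7188]
Step 3: x=[4.9165 9.8056] v=[1.6035 -1.5587]
Step 4: x=[5.3157 9.5548] v=[1.5967 -1.0033]

Answer: 5.3157 9.5548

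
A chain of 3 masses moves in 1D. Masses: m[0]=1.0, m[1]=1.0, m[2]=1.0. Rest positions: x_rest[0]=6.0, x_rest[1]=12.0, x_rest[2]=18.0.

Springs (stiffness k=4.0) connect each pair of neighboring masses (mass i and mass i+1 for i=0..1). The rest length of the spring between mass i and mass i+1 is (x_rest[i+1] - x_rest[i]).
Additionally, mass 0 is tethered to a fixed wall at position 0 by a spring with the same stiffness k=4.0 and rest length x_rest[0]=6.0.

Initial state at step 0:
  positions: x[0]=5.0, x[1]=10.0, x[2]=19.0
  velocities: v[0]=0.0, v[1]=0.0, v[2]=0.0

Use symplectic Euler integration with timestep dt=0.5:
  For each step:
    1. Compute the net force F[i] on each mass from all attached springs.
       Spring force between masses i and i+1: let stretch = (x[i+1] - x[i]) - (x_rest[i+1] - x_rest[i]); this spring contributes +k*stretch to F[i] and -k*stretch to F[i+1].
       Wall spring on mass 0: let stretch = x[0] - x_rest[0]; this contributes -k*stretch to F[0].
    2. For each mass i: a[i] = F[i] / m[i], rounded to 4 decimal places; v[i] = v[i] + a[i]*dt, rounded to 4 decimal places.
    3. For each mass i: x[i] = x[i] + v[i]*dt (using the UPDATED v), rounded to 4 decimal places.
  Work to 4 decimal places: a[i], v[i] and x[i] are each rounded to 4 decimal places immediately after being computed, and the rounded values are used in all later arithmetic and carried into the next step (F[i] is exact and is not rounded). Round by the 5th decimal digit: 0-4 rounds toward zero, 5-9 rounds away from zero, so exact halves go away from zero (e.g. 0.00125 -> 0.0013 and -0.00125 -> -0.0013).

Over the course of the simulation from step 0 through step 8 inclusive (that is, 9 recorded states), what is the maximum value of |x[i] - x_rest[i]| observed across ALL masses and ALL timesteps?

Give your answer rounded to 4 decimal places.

Step 0: x=[5.0000 10.0000 19.0000] v=[0.0000 0.0000 0.0000]
Step 1: x=[5.0000 14.0000 16.0000] v=[0.0000 8.0000 -6.0000]
Step 2: x=[9.0000 11.0000 17.0000] v=[8.0000 -6.0000 2.0000]
Step 3: x=[6.0000 12.0000 18.0000] v=[-6.0000 2.0000 2.0000]
Step 4: x=[3.0000 13.0000 19.0000] v=[-6.0000 2.0000 2.0000]
Step 5: x=[7.0000 10.0000 20.0000] v=[8.0000 -6.0000 2.0000]
Step 6: x=[7.0000 14.0000 17.0000] v=[0.0000 8.0000 -6.0000]
Step 7: x=[7.0000 14.0000 17.0000] v=[0.0000 0.0000 0.0000]
Step 8: x=[7.0000 10.0000 20.0000] v=[0.0000 -8.0000 6.0000]
Max displacement = 3.0000

Answer: 3.0000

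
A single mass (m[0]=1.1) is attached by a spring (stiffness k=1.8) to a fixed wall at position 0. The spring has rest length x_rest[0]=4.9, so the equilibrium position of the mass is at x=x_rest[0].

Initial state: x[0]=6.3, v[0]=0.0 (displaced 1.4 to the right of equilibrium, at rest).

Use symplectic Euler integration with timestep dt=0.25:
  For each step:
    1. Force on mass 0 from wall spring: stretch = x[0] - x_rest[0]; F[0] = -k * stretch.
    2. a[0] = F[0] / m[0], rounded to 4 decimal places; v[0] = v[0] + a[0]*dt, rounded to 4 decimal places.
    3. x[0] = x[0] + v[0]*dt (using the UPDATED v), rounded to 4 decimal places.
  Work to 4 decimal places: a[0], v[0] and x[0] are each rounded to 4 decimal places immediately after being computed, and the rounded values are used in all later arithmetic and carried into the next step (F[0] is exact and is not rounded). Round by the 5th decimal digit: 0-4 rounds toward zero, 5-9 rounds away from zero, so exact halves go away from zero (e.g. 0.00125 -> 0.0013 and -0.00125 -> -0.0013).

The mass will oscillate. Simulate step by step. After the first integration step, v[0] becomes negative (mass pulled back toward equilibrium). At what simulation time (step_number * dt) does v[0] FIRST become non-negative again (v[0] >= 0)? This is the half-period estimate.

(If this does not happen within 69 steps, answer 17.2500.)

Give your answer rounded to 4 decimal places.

Step 0: x=[6.3000] v=[0.0000]
Step 1: x=[6.1568] v=[-0.5727]
Step 2: x=[5.8851] v=[-1.0869]
Step 3: x=[5.5126] v=[-1.4899]
Step 4: x=[5.0775] v=[-1.7405]
Step 5: x=[4.6242] v=[-1.8131]
Step 6: x=[4.1991] v=[-1.7003]
Step 7: x=[3.8457] v=[-1.4136]
Step 8: x=[3.6001] v=[-0.9823]
Step 9: x=[3.4875] v=[-0.4505]
Step 10: x=[3.5194] v=[0.1274]
First v>=0 after going negative at step 10, time=2.5000

Answer: 2.5000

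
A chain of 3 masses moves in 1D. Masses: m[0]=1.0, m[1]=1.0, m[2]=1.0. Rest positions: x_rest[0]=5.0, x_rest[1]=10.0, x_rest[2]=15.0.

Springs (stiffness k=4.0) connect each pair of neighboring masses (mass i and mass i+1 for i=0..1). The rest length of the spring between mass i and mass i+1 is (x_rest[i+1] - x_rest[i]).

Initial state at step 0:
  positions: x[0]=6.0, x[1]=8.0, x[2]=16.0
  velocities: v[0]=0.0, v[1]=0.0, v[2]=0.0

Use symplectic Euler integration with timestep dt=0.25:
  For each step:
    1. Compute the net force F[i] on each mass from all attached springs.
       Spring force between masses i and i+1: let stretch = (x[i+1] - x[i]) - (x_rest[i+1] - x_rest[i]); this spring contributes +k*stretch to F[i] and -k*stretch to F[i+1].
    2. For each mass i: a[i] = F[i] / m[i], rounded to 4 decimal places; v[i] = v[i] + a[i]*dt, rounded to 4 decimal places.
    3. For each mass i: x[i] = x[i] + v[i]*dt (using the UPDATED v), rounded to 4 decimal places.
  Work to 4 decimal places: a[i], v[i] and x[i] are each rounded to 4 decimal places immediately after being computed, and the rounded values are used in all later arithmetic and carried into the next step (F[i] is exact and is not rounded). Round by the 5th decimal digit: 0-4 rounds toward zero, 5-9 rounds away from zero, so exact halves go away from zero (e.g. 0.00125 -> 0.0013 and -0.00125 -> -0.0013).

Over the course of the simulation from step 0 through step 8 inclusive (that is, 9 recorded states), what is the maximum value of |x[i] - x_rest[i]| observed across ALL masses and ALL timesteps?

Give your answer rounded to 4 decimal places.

Step 0: x=[6.0000 8.0000 16.0000] v=[0.0000 0.0000 0.0000]
Step 1: x=[5.2500 9.5000 15.2500] v=[-3.0000 6.0000 -3.0000]
Step 2: x=[4.3125 11.3750 14.3125] v=[-3.7500 7.5000 -3.7500]
Step 3: x=[3.8906 12.2188 13.8906] v=[-1.6875 3.3750 -1.6875]
Step 4: x=[4.3008 11.3985 14.3008] v=[1.6407 -3.2814 1.6407]
Step 5: x=[5.2354 9.5293 15.2354] v=[3.7384 -7.4768 3.7384]
Step 6: x=[5.9935 8.0132 15.9935] v=[3.0323 -6.0646 3.0323]
Step 7: x=[6.0065 7.9872 16.0065] v=[0.0520 -0.1040 0.0520]
Step 8: x=[5.2647 9.4709 15.2647] v=[-2.9673 5.9346 -2.9673]
Max displacement = 2.2188

Answer: 2.2188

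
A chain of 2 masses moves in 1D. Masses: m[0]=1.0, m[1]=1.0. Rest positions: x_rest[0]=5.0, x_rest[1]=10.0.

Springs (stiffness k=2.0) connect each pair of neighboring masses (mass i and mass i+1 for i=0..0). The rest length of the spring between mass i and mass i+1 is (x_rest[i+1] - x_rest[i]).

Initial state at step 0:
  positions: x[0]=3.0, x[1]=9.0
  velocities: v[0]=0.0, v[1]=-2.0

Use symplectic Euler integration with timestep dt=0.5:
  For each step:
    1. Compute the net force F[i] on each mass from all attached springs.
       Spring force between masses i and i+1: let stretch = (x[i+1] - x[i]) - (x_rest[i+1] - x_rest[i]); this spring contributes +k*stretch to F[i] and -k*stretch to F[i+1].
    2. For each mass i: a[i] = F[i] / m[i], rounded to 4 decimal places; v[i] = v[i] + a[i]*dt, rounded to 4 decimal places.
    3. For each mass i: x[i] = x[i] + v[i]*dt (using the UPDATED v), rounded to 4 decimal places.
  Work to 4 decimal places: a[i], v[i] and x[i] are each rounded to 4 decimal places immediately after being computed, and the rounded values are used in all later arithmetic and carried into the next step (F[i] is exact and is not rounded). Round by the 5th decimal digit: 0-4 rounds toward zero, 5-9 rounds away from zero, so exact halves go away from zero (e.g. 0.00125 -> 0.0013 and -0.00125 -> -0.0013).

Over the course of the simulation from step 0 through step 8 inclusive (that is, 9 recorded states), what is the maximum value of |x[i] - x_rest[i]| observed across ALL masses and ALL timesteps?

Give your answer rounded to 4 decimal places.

Step 0: x=[3.0000 9.0000] v=[0.0000 -2.0000]
Step 1: x=[3.5000 7.5000] v=[1.0000 -3.0000]
Step 2: x=[3.5000 6.5000] v=[0.0000 -2.0000]
Step 3: x=[2.5000 6.5000] v=[-2.0000 0.0000]
Step 4: x=[1.0000 7.0000] v=[-3.0000 1.0000]
Step 5: x=[0.0000 7.0000] v=[-2.0000 0.0000]
Step 6: x=[0.0000 6.0000] v=[0.0000 -2.0000]
Step 7: x=[0.5000 4.5000] v=[1.0000 -3.0000]
Step 8: x=[0.5000 3.5000] v=[0.0000 -2.0000]
Max displacement = 6.5000

Answer: 6.5000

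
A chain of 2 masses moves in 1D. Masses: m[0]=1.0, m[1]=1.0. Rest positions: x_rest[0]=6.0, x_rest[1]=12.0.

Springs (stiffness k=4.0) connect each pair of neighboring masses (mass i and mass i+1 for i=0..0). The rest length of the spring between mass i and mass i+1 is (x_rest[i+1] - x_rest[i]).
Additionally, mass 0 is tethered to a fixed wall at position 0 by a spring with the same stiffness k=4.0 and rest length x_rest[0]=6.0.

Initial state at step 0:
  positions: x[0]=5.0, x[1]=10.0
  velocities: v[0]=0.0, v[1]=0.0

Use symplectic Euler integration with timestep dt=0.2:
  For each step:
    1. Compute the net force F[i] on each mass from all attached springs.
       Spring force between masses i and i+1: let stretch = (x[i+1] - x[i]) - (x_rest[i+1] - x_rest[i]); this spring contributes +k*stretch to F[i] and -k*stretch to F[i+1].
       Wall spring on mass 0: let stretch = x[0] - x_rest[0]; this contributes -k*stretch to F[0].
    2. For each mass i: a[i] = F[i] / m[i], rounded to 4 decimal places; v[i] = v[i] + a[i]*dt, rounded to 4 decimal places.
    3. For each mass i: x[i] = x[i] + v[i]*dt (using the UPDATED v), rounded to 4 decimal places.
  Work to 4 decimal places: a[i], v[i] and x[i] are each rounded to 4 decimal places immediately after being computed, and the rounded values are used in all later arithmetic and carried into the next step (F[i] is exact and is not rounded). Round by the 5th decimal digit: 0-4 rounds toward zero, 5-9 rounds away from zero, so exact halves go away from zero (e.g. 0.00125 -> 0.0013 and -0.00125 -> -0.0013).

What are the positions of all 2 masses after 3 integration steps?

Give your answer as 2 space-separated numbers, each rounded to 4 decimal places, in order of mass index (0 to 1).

Step 0: x=[5.0000 10.0000] v=[0.0000 0.0000]
Step 1: x=[5.0000 10.1600] v=[0.0000 0.8000]
Step 2: x=[5.0256 10.4544] v=[0.1280 1.4720]
Step 3: x=[5.1157 10.8402] v=[0.4506 1.9290]

Answer: 5.1157 10.8402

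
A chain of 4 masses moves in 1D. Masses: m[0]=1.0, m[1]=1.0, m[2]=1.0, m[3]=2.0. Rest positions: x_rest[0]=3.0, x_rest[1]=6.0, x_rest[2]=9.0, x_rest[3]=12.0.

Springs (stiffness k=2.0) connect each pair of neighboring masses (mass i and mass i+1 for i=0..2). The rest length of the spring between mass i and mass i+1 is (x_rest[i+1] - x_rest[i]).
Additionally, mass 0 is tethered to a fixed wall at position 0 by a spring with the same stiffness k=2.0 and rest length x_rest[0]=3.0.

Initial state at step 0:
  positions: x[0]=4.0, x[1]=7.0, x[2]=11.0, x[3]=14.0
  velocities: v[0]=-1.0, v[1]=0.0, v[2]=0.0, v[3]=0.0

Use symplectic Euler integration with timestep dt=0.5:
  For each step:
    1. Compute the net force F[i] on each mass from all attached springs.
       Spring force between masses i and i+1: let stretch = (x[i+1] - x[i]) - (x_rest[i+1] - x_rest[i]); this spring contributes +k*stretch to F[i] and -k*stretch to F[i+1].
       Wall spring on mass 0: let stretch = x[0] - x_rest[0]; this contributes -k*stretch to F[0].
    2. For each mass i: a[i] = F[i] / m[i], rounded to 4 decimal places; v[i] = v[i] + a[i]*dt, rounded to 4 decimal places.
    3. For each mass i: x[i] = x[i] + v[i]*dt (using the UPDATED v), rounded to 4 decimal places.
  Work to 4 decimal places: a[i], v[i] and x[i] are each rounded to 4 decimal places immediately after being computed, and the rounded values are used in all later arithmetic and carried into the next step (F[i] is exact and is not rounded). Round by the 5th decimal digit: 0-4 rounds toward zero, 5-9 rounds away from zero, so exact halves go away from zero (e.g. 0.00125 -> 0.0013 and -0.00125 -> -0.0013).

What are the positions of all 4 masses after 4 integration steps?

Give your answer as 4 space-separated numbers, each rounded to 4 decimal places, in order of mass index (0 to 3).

Step 0: x=[4.0000 7.0000 11.0000 14.0000] v=[-1.0000 0.0000 0.0000 0.0000]
Step 1: x=[3.0000 7.5000 10.5000 14.0000] v=[-2.0000 1.0000 -1.0000 0.0000]
Step 2: x=[2.7500 7.2500 10.2500 13.8750] v=[-0.5000 -0.5000 -0.5000 -0.2500]
Step 3: x=[3.3750 6.2500 10.3125 13.5938] v=[1.2500 -2.0000 0.1250 -0.5625]
Step 4: x=[3.7500 5.8438 9.9844 13.2422] v=[0.7500 -0.8125 -0.6562 -0.7032]

Answer: 3.7500 5.8438 9.9844 13.2422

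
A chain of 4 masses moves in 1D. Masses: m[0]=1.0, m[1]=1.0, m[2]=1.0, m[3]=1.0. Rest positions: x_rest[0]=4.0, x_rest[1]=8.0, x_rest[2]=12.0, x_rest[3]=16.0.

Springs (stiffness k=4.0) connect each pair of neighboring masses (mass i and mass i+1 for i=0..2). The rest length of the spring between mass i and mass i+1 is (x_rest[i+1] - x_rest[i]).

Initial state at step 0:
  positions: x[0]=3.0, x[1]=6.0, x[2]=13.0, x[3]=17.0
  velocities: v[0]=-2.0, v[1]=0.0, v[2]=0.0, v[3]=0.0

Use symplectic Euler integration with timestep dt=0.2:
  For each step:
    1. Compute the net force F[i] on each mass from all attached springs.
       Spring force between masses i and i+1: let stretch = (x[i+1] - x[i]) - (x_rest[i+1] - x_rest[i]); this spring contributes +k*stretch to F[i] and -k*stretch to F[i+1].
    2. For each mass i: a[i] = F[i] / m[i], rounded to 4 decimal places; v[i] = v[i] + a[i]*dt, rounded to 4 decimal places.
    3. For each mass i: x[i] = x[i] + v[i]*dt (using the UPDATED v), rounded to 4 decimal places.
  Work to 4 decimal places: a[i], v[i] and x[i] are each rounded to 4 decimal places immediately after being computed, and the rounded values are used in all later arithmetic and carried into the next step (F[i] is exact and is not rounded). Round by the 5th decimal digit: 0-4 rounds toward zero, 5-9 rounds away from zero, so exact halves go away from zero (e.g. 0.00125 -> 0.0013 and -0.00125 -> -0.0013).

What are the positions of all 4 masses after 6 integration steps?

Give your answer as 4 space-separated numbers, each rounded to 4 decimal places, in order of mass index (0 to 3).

Step 0: x=[3.0000 6.0000 13.0000 17.0000] v=[-2.0000 0.0000 0.0000 0.0000]
Step 1: x=[2.4400 6.6400 12.5200 17.0000] v=[-2.8000 3.2000 -2.4000 0.0000]
Step 2: x=[1.9120 7.5488 11.8160 16.9232] v=[-2.6400 4.5440 -3.5200 -0.3840]
Step 3: x=[1.6459 8.2385 11.2464 16.6692] v=[-1.3306 3.4483 -2.8480 -1.2698]
Step 4: x=[1.7946 8.3546 11.0632 16.1876] v=[0.7435 0.5805 -0.9161 -2.4080]
Step 5: x=[2.3529 7.8545 11.2665 15.5261] v=[2.7915 -2.5006 1.0165 -3.3075]
Step 6: x=[3.1515 7.0200 11.6054 14.8231] v=[3.9928 -4.1723 1.6946 -3.5152]

Answer: 3.1515 7.0200 11.6054 14.8231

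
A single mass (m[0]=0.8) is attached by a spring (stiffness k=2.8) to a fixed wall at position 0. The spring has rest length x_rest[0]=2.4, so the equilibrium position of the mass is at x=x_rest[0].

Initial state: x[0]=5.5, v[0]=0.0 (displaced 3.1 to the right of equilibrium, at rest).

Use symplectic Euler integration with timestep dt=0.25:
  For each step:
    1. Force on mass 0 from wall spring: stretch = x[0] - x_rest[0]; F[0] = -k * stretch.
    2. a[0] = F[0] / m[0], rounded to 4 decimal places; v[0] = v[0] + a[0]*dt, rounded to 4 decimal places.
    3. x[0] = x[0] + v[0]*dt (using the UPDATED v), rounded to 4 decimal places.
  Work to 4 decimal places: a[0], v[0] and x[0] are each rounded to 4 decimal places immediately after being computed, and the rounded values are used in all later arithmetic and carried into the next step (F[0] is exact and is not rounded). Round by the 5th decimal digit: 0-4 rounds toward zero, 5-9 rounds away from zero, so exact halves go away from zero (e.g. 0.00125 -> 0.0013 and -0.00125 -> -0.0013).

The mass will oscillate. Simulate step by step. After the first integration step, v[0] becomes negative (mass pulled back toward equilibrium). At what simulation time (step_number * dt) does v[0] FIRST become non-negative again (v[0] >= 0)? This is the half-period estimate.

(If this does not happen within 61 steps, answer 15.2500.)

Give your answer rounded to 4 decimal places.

Step 0: x=[5.5000] v=[0.0000]
Step 1: x=[4.8219] v=[-2.7125]
Step 2: x=[3.6140] v=[-4.8317]
Step 3: x=[2.1405] v=[-5.8940]
Step 4: x=[0.7238] v=[-5.6669]
Step 5: x=[-0.3263] v=[-4.2002]
Step 6: x=[-0.7800] v=[-1.8147]
Step 7: x=[-0.5381] v=[0.9678]
First v>=0 after going negative at step 7, time=1.7500

Answer: 1.7500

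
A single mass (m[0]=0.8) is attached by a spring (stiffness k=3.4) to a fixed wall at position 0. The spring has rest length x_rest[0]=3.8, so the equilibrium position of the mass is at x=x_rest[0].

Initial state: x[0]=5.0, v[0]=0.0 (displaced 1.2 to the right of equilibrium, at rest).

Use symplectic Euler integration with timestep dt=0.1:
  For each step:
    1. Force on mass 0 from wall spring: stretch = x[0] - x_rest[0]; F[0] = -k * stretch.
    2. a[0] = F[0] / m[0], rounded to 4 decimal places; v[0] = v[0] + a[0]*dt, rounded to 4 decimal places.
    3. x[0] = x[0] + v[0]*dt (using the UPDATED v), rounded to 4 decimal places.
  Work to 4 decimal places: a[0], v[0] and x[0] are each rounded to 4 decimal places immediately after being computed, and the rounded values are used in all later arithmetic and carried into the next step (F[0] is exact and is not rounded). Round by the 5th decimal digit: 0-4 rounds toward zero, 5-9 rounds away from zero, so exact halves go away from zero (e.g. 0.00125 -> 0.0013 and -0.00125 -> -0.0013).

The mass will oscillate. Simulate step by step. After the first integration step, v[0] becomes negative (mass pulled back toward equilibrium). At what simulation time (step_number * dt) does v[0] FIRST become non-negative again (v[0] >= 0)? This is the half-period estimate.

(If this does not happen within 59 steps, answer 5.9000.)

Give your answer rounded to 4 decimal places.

Answer: 1.6000

Derivation:
Step 0: x=[5.0000] v=[0.0000]
Step 1: x=[4.9490] v=[-0.5100]
Step 2: x=[4.8492] v=[-0.9983]
Step 3: x=[4.7048] v=[-1.4442]
Step 4: x=[4.5219] v=[-1.8287]
Step 5: x=[4.3084] v=[-2.1355]
Step 6: x=[4.0732] v=[-2.3516]
Step 7: x=[3.8264] v=[-2.4677]
Step 8: x=[3.5785] v=[-2.4789]
Step 9: x=[3.3400] v=[-2.3848]
Step 10: x=[3.1211] v=[-2.1893]
Step 11: x=[2.9310] v=[-1.9008]
Step 12: x=[2.7779] v=[-1.5315]
Step 13: x=[2.6682] v=[-1.0971]
Step 14: x=[2.6066] v=[-0.6161]
Step 15: x=[2.5957] v=[-0.1089]
Step 16: x=[2.6360] v=[0.4029]
First v>=0 after going negative at step 16, time=1.6000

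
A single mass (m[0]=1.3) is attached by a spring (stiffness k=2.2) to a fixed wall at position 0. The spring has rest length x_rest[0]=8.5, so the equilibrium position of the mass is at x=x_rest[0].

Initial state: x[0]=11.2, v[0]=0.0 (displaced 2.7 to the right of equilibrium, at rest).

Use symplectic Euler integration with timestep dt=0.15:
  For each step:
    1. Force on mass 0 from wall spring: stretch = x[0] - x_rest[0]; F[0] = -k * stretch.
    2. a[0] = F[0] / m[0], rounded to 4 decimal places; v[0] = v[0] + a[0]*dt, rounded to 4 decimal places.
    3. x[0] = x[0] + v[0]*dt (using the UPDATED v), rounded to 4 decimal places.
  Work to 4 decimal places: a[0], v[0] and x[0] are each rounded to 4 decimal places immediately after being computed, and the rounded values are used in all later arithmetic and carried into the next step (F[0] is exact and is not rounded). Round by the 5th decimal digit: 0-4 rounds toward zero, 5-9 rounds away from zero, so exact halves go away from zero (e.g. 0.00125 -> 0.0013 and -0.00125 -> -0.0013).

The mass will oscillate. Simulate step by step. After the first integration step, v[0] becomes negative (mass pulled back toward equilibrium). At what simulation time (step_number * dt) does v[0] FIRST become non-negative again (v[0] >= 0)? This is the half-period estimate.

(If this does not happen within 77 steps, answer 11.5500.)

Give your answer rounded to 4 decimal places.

Step 0: x=[11.2000] v=[0.0000]
Step 1: x=[11.0972] v=[-0.6854]
Step 2: x=[10.8955] v=[-1.3447]
Step 3: x=[10.6026] v=[-1.9528]
Step 4: x=[10.2296] v=[-2.4865]
Step 5: x=[9.7908] v=[-2.9256]
Step 6: x=[9.3028] v=[-3.2533]
Step 7: x=[8.7842] v=[-3.4571]
Step 8: x=[8.2548] v=[-3.5293]
Step 9: x=[7.7347] v=[-3.4671]
Step 10: x=[7.2438] v=[-3.2728]
Step 11: x=[6.8007] v=[-2.9539]
Step 12: x=[6.4223] v=[-2.5225]
Step 13: x=[6.1230] v=[-1.9951]
Step 14: x=[5.9142] v=[-1.3917]
Step 15: x=[5.8039] v=[-0.7353]
Step 16: x=[5.7963] v=[-0.0509]
Step 17: x=[5.8916] v=[0.6354]
First v>=0 after going negative at step 17, time=2.5500

Answer: 2.5500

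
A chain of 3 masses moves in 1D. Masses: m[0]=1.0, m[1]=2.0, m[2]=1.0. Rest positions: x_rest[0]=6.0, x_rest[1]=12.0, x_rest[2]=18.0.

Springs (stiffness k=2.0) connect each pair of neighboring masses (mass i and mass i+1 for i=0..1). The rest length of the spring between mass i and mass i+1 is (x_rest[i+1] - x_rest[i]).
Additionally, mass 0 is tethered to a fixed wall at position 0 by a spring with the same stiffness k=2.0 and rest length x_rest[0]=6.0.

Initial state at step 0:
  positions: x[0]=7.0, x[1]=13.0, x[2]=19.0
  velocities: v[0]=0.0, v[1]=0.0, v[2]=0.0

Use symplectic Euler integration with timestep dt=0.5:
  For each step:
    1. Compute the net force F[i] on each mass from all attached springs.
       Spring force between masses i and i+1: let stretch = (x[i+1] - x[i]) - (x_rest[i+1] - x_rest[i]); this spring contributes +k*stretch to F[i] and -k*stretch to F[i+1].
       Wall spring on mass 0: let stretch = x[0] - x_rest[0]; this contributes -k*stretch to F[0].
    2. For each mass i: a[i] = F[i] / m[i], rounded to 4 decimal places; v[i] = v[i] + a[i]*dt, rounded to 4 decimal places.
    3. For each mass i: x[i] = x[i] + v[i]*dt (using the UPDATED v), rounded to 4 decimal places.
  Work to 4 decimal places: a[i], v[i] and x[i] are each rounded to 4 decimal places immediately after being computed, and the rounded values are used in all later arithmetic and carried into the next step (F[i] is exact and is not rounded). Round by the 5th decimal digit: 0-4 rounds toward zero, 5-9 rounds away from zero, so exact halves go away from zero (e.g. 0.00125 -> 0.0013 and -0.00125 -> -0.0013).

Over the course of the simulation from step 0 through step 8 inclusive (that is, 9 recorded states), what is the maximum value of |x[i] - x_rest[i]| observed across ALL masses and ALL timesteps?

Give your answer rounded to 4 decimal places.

Answer: 1.0273

Derivation:
Step 0: x=[7.0000 13.0000 19.0000] v=[0.0000 0.0000 0.0000]
Step 1: x=[6.5000 13.0000 19.0000] v=[-1.0000 0.0000 0.0000]
Step 2: x=[6.0000 12.8750 19.0000] v=[-1.0000 -0.2500 0.0000]
Step 3: x=[5.9375 12.5625 18.9375] v=[-0.1250 -0.6250 -0.1250]
Step 4: x=[6.2188 12.1875 18.6875] v=[0.5625 -0.7500 -0.5000]
Step 5: x=[6.3750 11.9453 18.1875] v=[0.3124 -0.4844 -1.0000]
Step 6: x=[6.1289 11.8711 17.5664] v=[-0.4923 -0.1485 -1.2422]
Step 7: x=[5.6894 11.7851 17.0977] v=[-0.8790 -0.1720 -0.9375]
Step 8: x=[5.4531 11.5033 16.9727] v=[-0.4727 -0.5636 -0.2501]
Max displacement = 1.0273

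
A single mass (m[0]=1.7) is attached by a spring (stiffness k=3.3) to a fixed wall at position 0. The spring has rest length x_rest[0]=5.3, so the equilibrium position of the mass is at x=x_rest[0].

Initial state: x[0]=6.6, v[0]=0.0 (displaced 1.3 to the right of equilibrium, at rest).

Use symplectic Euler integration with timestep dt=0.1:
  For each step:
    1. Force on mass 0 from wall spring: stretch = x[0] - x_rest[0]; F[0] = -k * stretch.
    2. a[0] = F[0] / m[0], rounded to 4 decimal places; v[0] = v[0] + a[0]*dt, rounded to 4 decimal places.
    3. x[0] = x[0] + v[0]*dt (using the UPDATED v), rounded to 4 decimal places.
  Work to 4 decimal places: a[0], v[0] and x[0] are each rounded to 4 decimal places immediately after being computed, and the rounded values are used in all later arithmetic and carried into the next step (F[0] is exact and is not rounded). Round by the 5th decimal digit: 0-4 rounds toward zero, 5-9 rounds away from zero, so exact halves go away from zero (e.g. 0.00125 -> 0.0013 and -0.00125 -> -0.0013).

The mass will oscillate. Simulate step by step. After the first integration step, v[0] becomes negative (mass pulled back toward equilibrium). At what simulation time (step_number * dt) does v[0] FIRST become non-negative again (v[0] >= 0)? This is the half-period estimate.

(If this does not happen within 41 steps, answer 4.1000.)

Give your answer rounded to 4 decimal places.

Answer: 2.3000

Derivation:
Step 0: x=[6.6000] v=[0.0000]
Step 1: x=[6.5748] v=[-0.2524]
Step 2: x=[6.5248] v=[-0.4999]
Step 3: x=[6.4510] v=[-0.7377]
Step 4: x=[6.3549] v=[-0.9611]
Step 5: x=[6.2383] v=[-1.1659]
Step 6: x=[6.1035] v=[-1.3480]
Step 7: x=[5.9531] v=[-1.5040]
Step 8: x=[5.7900] v=[-1.6308]
Step 9: x=[5.6174] v=[-1.7259]
Step 10: x=[5.4387] v=[-1.7875]
Step 11: x=[5.2573] v=[-1.8144]
Step 12: x=[5.0767] v=[-1.8061]
Step 13: x=[4.9004] v=[-1.7628]
Step 14: x=[4.7319] v=[-1.6852]
Step 15: x=[4.5744] v=[-1.5749]
Step 16: x=[4.4310] v=[-1.4341]
Step 17: x=[4.3045] v=[-1.2654]
Step 18: x=[4.1973] v=[-1.0722]
Step 19: x=[4.1115] v=[-0.8582]
Step 20: x=[4.0488] v=[-0.6275]
Step 21: x=[4.0103] v=[-0.3846]
Step 22: x=[3.9969] v=[-0.1343]
Step 23: x=[4.0088] v=[0.1187]
First v>=0 after going negative at step 23, time=2.3000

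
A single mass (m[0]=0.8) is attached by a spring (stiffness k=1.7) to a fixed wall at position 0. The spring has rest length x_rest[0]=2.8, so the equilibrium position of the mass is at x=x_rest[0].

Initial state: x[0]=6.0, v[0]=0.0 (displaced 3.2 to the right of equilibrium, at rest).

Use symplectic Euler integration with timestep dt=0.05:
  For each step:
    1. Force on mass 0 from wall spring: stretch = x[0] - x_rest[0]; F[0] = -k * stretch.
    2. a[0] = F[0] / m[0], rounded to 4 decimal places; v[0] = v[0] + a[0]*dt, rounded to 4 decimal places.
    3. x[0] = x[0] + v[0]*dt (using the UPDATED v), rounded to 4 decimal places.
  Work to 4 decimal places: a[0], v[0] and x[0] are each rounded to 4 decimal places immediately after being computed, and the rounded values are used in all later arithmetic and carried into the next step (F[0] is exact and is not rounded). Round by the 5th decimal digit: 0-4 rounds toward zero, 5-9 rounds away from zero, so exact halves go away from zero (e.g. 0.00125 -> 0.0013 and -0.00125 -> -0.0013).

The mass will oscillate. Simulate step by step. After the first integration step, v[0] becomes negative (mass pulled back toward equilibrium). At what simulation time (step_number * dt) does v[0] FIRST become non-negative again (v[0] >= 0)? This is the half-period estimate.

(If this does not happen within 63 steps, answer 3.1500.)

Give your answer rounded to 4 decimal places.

Answer: 2.2000

Derivation:
Step 0: x=[6.0000] v=[0.0000]
Step 1: x=[5.9830] v=[-0.3400]
Step 2: x=[5.9491] v=[-0.6782]
Step 3: x=[5.8985] v=[-1.0128]
Step 4: x=[5.8314] v=[-1.3420]
Step 5: x=[5.7482] v=[-1.6641]
Step 6: x=[5.6493] v=[-1.9773]
Step 7: x=[5.5353] v=[-2.2800]
Step 8: x=[5.4068] v=[-2.5706]
Step 9: x=[5.2644] v=[-2.8476]
Step 10: x=[5.1089] v=[-3.1094]
Step 11: x=[4.9412] v=[-3.3547]
Step 12: x=[4.7621] v=[-3.5822]
Step 13: x=[4.5726] v=[-3.7907]
Step 14: x=[4.3737] v=[-3.9790]
Step 15: x=[4.1664] v=[-4.1462]
Step 16: x=[3.9518] v=[-4.2914]
Step 17: x=[3.7311] v=[-4.4138]
Step 18: x=[3.5055] v=[-4.5127]
Step 19: x=[3.2761] v=[-4.5877]
Step 20: x=[3.0442] v=[-4.6383]
Step 21: x=[2.8110] v=[-4.6642]
Step 22: x=[2.5777] v=[-4.6654]
Step 23: x=[2.3456] v=[-4.6418]
Step 24: x=[2.1159] v=[-4.5935]
Step 25: x=[1.8899] v=[-4.5208]
Step 26: x=[1.6687] v=[-4.4241]
Step 27: x=[1.4535] v=[-4.3039]
Step 28: x=[1.2455] v=[-4.1608]
Step 29: x=[1.0457] v=[-3.9956]
Step 30: x=[0.8552] v=[-3.8092]
Step 31: x=[0.6751] v=[-3.6026]
Step 32: x=[0.5063] v=[-3.3768]
Step 33: x=[0.3496] v=[-3.1331]
Step 34: x=[0.2060] v=[-2.8727]
Step 35: x=[0.0761] v=[-2.5971]
Step 36: x=[-0.0393] v=[-2.3077]
Step 37: x=[-0.1396] v=[-2.0060]
Step 38: x=[-0.2243] v=[-1.6937]
Step 39: x=[-0.2929] v=[-1.3724]
Step 40: x=[-0.3451] v=[-1.0438]
Step 41: x=[-0.3806] v=[-0.7096]
Step 42: x=[-0.3992] v=[-0.3717]
Step 43: x=[-0.4008] v=[-0.0318]
Step 44: x=[-0.3854] v=[0.3083]
First v>=0 after going negative at step 44, time=2.2000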